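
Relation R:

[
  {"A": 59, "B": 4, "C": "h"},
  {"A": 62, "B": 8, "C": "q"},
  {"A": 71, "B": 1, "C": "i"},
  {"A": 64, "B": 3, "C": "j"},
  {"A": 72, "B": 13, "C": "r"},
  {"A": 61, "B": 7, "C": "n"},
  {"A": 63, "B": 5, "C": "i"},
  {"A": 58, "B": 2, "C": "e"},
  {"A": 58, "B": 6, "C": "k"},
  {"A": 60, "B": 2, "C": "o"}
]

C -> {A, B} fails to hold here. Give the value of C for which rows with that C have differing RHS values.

C=h: 1 row → {A,B} = (59, 4) ✓
C=q: 1 row → {A,B} = (62, 8) ✓
C=i: 2 rows → {A,B} takes values {(71, 1), (63, 5)} — violation
C=j: 1 row → {A,B} = (64, 3) ✓
C=r: 1 row → {A,B} = (72, 13) ✓
C=n: 1 row → {A,B} = (61, 7) ✓
C=e: 1 row → {A,B} = (58, 2) ✓
C=k: 1 row → {A,B} = (58, 6) ✓
C=o: 1 row → {A,B} = (60, 2) ✓
The only C value with inconsistent RHS is C=i.

i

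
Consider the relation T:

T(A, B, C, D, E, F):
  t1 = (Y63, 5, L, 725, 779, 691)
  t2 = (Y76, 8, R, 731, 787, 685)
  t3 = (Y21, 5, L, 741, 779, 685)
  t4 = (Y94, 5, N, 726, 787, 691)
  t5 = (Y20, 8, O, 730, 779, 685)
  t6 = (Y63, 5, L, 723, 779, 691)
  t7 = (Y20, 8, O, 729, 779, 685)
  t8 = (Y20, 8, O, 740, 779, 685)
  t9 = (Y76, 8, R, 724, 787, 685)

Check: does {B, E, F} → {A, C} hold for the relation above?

Yes

(B=5, E=779, F=691): rows 1, 6 → {A,C} = (Y63, L), (Y63, L) ✓
(B=8, E=787, F=685): rows 2, 9 → {A,C} = (Y76, R), (Y76, R) ✓
(B=5, E=779, F=685): row 3 → {A,C} = (Y21, L) ✓
(B=5, E=787, F=691): row 4 → {A,C} = (Y94, N) ✓
(B=8, E=779, F=685): rows 5, 7, 8 → {A,C} = (Y20, O), (Y20, O), (Y20, O) ✓
Every {B, E, F} value is associated with a single {A, C} value, so {B, E, F} → {A, C} holds.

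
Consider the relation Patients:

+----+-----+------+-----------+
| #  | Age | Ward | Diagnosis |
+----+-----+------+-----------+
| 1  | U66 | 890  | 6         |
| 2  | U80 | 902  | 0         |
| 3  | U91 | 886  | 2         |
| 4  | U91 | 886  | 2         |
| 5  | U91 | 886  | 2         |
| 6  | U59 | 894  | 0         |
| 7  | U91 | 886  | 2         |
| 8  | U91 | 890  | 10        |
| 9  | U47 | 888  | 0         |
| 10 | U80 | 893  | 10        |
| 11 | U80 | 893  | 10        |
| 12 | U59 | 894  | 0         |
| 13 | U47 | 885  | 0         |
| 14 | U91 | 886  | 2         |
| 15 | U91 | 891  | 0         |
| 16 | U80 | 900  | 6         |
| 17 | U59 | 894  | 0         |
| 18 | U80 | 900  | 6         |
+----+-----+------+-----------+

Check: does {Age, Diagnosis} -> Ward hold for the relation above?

(Age=U66, Diagnosis=6): row 1 → Ward = 890 ✓
(Age=U80, Diagnosis=0): row 2 → Ward = 902 ✓
(Age=U91, Diagnosis=2): rows 3, 4, 5, 7, 14 → Ward = 886, 886, 886, 886, 886 ✓
(Age=U59, Diagnosis=0): rows 6, 12, 17 → Ward = 894, 894, 894 ✓
(Age=U91, Diagnosis=10): row 8 → Ward = 890 ✓
(Age=U47, Diagnosis=0): rows 9, 13 → Ward takes values {888, 885} — violation
(Age=U80, Diagnosis=10): rows 10, 11 → Ward = 893, 893 ✓
(Age=U91, Diagnosis=0): row 15 → Ward = 891 ✓
(Age=U80, Diagnosis=6): rows 16, 18 → Ward = 900, 900 ✓
Two rows agree on {Age, Diagnosis} but differ on Ward, so {Age, Diagnosis} -> Ward does not hold.

No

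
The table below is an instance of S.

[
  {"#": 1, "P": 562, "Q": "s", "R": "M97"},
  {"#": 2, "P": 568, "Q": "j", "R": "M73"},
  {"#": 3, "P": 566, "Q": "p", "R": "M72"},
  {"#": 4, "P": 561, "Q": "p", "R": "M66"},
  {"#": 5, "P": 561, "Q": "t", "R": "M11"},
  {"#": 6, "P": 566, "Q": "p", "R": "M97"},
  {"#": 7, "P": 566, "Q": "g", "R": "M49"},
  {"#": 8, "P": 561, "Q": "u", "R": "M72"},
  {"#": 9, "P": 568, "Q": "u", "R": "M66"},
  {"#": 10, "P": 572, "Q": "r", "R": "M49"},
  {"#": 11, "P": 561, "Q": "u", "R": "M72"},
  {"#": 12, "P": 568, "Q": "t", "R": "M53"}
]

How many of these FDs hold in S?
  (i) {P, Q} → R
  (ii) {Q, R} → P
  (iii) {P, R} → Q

2

(i) {P, Q} → R: (P=566, Q=p): rows 3, 6 → R takes values {M72, M97} — violation — fails.
(ii) {Q, R} → P: every LHS value maps to a single RHS value — holds.
(iii) {P, R} → Q: every LHS value maps to a single RHS value — holds.
2 of the 3 dependencies hold.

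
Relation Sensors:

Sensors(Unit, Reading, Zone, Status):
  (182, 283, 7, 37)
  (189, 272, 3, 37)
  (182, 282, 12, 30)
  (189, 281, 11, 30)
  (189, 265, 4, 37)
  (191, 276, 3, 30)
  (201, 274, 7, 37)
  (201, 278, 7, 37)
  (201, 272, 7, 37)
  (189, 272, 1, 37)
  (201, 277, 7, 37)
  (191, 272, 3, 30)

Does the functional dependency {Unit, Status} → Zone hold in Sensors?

(Unit=182, Status=37): 1 row → Zone = 7 ✓
(Unit=189, Status=37): 3 rows → Zone takes values {3, 4, 1} — violation
(Unit=182, Status=30): 1 row → Zone = 12 ✓
(Unit=189, Status=30): 1 row → Zone = 11 ✓
(Unit=191, Status=30): 2 rows → Zone = 3, 3 ✓
(Unit=201, Status=37): 4 rows → Zone = 7, 7, 7, 7 ✓
Two rows agree on {Unit, Status} but differ on Zone, so {Unit, Status} → Zone does not hold.

No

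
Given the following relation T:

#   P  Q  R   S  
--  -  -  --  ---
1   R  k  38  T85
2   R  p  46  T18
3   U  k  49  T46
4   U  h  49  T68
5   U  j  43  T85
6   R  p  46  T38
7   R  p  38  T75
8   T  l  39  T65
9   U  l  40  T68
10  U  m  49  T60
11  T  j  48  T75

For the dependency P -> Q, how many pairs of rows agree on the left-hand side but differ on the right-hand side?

14

P=R: violating pairs (1,2), (1,6), (1,7) — 3 pairs.
P=U: violating pairs (3,4), (3,5), (3,9), (3,10), (4,5), (4,9), (4,10), (5,9), (5,10), (9,10) — 10 pairs.
P=T: violating pairs (8,11) — 1 pair.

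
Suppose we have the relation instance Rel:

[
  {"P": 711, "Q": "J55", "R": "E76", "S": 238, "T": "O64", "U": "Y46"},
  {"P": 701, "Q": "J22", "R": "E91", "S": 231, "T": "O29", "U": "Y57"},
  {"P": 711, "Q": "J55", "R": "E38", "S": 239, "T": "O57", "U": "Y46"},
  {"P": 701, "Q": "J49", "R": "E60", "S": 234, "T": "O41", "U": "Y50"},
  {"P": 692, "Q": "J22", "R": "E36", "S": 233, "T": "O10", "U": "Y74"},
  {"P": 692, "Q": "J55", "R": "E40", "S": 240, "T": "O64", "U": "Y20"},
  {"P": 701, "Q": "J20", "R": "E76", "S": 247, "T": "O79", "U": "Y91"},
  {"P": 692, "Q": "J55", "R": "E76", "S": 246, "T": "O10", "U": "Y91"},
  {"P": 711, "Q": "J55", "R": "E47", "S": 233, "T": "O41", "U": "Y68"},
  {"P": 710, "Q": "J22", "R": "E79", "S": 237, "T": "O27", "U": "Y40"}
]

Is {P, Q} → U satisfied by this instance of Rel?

No

(P=711, Q=J55): 3 rows → U takes values {Y46, Y68} — violation
(P=701, Q=J22): 1 row → U = Y57 ✓
(P=701, Q=J49): 1 row → U = Y50 ✓
(P=692, Q=J22): 1 row → U = Y74 ✓
(P=692, Q=J55): 2 rows → U takes values {Y20, Y91} — violation
(P=701, Q=J20): 1 row → U = Y91 ✓
(P=710, Q=J22): 1 row → U = Y40 ✓
Two rows agree on {P, Q} but differ on U, so {P, Q} → U does not hold.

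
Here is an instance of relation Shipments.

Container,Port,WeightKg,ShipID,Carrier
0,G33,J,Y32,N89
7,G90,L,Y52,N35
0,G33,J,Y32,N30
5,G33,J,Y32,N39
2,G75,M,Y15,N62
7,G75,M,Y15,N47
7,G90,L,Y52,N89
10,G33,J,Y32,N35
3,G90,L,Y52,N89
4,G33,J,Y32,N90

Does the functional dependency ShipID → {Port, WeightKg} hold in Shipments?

Yes

ShipID=Y32: 5 rows → {Port,WeightKg} = (G33, J), (G33, J), (G33, J), (G33, J), (G33, J) ✓
ShipID=Y52: 3 rows → {Port,WeightKg} = (G90, L), (G90, L), (G90, L) ✓
ShipID=Y15: 2 rows → {Port,WeightKg} = (G75, M), (G75, M) ✓
Every ShipID value is associated with a single {Port, WeightKg} value, so ShipID → {Port, WeightKg} holds.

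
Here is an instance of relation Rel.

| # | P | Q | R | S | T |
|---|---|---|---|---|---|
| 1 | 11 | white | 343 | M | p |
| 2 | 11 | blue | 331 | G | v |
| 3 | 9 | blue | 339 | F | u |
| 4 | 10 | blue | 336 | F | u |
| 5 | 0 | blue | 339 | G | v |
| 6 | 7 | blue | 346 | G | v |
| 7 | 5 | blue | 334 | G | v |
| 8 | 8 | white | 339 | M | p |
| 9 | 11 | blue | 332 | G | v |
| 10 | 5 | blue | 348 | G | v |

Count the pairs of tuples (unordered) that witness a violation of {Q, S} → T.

0

(Q=white, S=M): all 2 rows agree on T — 0 pairs.
(Q=blue, S=G): all 6 rows agree on T — 0 pairs.
(Q=blue, S=F): all 2 rows agree on T — 0 pairs.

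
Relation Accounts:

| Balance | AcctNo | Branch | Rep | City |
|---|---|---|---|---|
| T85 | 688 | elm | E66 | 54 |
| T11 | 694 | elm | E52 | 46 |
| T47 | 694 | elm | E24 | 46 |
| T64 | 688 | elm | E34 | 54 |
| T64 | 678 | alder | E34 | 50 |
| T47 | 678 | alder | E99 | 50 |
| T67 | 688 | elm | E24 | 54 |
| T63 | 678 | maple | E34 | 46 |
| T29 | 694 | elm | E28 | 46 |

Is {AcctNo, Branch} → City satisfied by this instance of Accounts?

Yes

(AcctNo=688, Branch=elm): 3 rows → City = 54, 54, 54 ✓
(AcctNo=694, Branch=elm): 3 rows → City = 46, 46, 46 ✓
(AcctNo=678, Branch=alder): 2 rows → City = 50, 50 ✓
(AcctNo=678, Branch=maple): 1 row → City = 46 ✓
Every {AcctNo, Branch} value is associated with a single City value, so {AcctNo, Branch} → City holds.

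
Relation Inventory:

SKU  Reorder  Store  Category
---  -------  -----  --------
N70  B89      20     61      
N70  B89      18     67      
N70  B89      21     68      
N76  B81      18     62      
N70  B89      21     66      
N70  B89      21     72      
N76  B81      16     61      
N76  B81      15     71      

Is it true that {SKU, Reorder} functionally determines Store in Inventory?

No

(SKU=N70, Reorder=B89): 5 rows → Store takes values {20, 18, 21} — violation
(SKU=N76, Reorder=B81): 3 rows → Store takes values {18, 16, 15} — violation
Two rows agree on {SKU, Reorder} but differ on Store, so {SKU, Reorder} -> Store does not hold.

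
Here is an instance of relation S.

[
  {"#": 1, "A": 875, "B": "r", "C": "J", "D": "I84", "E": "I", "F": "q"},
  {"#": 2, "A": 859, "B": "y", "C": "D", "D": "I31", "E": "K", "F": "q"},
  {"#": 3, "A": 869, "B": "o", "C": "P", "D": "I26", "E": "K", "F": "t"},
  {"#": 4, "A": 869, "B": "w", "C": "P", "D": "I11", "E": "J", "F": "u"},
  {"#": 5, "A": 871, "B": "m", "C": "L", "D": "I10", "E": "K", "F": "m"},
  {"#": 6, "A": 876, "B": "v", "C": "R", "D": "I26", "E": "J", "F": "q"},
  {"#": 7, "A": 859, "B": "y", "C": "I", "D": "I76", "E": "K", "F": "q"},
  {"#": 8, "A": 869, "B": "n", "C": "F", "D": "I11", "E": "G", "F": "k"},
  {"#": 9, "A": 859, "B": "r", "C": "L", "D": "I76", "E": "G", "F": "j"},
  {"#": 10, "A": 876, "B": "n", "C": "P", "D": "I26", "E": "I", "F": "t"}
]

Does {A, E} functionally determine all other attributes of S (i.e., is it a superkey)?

Rows 2 and 7 have the same {A, E} value (A=859, E=K) but are distinct tuples, so {A, E} does not determine every attribute — not a superkey.

No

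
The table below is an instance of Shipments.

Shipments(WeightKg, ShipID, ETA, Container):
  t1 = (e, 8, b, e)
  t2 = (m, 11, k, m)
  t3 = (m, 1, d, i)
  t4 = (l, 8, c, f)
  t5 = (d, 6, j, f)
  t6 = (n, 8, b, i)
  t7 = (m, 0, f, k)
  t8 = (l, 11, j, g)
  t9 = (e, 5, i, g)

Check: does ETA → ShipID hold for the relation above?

ETA=b: rows 1, 6 → ShipID = 8, 8 ✓
ETA=k: row 2 → ShipID = 11 ✓
ETA=d: row 3 → ShipID = 1 ✓
ETA=c: row 4 → ShipID = 8 ✓
ETA=j: rows 5, 8 → ShipID takes values {6, 11} — violation
ETA=f: row 7 → ShipID = 0 ✓
ETA=i: row 9 → ShipID = 5 ✓
Two rows agree on ETA but differ on ShipID, so ETA → ShipID does not hold.

No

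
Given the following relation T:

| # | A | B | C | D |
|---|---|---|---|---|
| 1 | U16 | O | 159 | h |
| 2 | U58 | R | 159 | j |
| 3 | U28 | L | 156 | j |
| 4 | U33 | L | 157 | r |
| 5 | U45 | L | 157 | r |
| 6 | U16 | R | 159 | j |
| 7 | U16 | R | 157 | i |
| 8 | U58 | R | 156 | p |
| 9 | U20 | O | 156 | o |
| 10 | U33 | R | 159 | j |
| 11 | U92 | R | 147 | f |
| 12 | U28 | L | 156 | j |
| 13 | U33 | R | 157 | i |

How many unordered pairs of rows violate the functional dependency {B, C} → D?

0

(B=R, C=159): all 3 rows agree on D — 0 pairs.
(B=L, C=156): all 2 rows agree on D — 0 pairs.
(B=L, C=157): all 2 rows agree on D — 0 pairs.
(B=R, C=157): all 2 rows agree on D — 0 pairs.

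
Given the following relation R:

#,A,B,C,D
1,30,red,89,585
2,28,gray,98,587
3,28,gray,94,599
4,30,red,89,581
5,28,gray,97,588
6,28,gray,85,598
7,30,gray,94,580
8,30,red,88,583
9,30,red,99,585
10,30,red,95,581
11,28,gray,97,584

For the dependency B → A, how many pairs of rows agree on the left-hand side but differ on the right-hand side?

5

B=red: all 5 rows agree on A — 0 pairs.
B=gray: violating pairs (2,7), (3,7), (5,7), (6,7), (7,11) — 5 pairs.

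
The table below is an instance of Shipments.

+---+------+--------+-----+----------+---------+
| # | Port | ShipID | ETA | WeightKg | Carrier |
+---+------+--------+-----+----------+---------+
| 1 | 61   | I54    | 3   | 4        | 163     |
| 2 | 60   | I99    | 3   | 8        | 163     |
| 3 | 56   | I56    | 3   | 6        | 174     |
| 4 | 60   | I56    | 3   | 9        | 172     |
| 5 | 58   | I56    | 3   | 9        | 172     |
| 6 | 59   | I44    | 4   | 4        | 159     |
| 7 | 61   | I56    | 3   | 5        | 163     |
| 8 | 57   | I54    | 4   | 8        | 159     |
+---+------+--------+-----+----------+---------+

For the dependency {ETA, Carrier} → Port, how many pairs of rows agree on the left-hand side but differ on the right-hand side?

4

(ETA=3, Carrier=163): violating pairs (1,2), (2,7) — 2 pairs.
(ETA=3, Carrier=172): violating pairs (4,5) — 1 pair.
(ETA=4, Carrier=159): violating pairs (6,8) — 1 pair.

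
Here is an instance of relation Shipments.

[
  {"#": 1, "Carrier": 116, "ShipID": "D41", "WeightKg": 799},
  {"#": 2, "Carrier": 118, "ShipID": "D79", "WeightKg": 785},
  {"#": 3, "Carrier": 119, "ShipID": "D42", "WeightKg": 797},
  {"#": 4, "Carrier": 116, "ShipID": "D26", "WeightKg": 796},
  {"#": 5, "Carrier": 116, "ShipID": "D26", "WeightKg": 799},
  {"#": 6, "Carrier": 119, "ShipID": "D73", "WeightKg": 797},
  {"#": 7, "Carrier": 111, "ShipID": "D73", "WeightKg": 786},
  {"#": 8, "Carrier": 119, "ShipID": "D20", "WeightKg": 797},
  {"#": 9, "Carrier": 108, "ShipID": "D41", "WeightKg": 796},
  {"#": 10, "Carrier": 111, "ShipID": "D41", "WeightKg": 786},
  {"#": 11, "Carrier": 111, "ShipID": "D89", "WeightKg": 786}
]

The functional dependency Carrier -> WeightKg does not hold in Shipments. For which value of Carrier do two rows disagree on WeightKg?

116

Carrier=116: rows 1, 4, 5 → WeightKg takes values {799, 796} — violation
Carrier=118: row 2 → WeightKg = 785 ✓
Carrier=119: rows 3, 6, 8 → WeightKg = 797, 797, 797 ✓
Carrier=111: rows 7, 10, 11 → WeightKg = 786, 786, 786 ✓
Carrier=108: row 9 → WeightKg = 796 ✓
The only Carrier value with inconsistent WeightKg is Carrier=116.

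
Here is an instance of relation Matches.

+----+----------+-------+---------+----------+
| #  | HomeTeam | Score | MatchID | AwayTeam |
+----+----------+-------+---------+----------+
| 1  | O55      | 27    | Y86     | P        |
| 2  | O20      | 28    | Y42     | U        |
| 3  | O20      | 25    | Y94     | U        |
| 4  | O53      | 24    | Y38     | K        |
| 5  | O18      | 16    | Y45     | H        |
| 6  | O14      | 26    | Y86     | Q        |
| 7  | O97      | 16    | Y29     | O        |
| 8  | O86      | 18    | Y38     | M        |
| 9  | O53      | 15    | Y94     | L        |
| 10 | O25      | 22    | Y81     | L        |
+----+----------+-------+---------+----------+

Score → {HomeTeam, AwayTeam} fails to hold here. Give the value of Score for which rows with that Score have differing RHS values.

Score=27: row 1 → {HomeTeam,AwayTeam} = (O55, P) ✓
Score=28: row 2 → {HomeTeam,AwayTeam} = (O20, U) ✓
Score=25: row 3 → {HomeTeam,AwayTeam} = (O20, U) ✓
Score=24: row 4 → {HomeTeam,AwayTeam} = (O53, K) ✓
Score=16: rows 5, 7 → {HomeTeam,AwayTeam} takes values {(O18, H), (O97, O)} — violation
Score=26: row 6 → {HomeTeam,AwayTeam} = (O14, Q) ✓
Score=18: row 8 → {HomeTeam,AwayTeam} = (O86, M) ✓
Score=15: row 9 → {HomeTeam,AwayTeam} = (O53, L) ✓
Score=22: row 10 → {HomeTeam,AwayTeam} = (O25, L) ✓
The only Score value with inconsistent RHS is Score=16.

16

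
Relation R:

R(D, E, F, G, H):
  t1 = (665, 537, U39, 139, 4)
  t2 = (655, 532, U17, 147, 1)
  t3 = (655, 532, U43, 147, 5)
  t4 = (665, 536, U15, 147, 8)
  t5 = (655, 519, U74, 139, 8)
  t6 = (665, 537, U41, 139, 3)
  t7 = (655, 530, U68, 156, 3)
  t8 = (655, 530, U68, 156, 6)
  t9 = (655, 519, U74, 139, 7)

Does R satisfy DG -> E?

Yes

(D=665, G=139): rows 1, 6 → E = 537, 537 ✓
(D=655, G=147): rows 2, 3 → E = 532, 532 ✓
(D=665, G=147): row 4 → E = 536 ✓
(D=655, G=139): rows 5, 9 → E = 519, 519 ✓
(D=655, G=156): rows 7, 8 → E = 530, 530 ✓
Every DG value is associated with a single E value, so DG -> E holds.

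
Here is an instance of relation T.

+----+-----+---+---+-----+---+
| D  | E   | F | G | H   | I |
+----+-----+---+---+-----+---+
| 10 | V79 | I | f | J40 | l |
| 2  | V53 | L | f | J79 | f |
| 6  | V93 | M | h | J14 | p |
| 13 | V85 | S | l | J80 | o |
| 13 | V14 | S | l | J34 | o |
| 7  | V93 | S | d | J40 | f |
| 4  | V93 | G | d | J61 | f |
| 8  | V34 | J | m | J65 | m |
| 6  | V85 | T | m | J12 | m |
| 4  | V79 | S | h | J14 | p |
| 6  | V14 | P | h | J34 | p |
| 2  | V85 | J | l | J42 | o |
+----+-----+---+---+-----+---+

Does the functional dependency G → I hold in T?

G=f: 2 rows → I takes values {l, f} — violation
G=h: 3 rows → I = p, p, p ✓
G=l: 3 rows → I = o, o, o ✓
G=d: 2 rows → I = f, f ✓
G=m: 2 rows → I = m, m ✓
Two rows agree on G but differ on I, so G → I does not hold.

No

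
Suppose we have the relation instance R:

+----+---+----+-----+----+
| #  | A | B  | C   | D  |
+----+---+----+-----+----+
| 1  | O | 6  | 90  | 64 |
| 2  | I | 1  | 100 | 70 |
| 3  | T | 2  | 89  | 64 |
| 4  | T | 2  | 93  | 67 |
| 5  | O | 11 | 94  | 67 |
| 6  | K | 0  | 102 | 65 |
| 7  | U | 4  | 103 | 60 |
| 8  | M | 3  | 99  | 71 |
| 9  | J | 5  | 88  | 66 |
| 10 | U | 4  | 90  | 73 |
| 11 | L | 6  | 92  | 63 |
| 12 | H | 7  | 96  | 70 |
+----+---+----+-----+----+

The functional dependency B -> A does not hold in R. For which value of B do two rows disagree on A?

6

B=6: rows 1, 11 → A takes values {O, L} — violation
B=1: row 2 → A = I ✓
B=2: rows 3, 4 → A = T, T ✓
B=11: row 5 → A = O ✓
B=0: row 6 → A = K ✓
B=4: rows 7, 10 → A = U, U ✓
B=3: row 8 → A = M ✓
B=5: row 9 → A = J ✓
B=7: row 12 → A = H ✓
The only B value with inconsistent A is B=6.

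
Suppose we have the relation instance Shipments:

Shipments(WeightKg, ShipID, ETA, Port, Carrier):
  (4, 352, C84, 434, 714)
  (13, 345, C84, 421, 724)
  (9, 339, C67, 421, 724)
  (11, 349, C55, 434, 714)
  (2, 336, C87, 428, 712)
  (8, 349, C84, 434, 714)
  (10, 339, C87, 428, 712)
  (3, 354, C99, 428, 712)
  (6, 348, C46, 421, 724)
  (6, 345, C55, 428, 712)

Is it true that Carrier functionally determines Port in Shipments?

Yes

Carrier=714: 3 rows → Port = 434, 434, 434 ✓
Carrier=724: 3 rows → Port = 421, 421, 421 ✓
Carrier=712: 4 rows → Port = 428, 428, 428, 428 ✓
Every Carrier value is associated with a single Port value, so Carrier → Port holds.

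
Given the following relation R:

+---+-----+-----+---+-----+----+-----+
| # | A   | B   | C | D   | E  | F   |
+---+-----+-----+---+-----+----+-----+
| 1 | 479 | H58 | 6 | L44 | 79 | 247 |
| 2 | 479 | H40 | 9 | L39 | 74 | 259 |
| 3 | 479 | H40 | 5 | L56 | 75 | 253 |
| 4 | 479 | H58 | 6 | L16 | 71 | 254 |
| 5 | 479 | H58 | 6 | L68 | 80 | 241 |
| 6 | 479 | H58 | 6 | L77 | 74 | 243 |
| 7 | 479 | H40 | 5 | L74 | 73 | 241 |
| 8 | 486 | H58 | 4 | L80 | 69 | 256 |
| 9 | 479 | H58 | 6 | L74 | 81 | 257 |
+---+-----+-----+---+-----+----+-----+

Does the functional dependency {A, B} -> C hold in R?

(A=479, B=H58): rows 1, 4, 5, 6, 9 → C = 6, 6, 6, 6, 6 ✓
(A=479, B=H40): rows 2, 3, 7 → C takes values {9, 5} — violation
(A=486, B=H58): row 8 → C = 4 ✓
Two rows agree on {A, B} but differ on C, so {A, B} -> C does not hold.

No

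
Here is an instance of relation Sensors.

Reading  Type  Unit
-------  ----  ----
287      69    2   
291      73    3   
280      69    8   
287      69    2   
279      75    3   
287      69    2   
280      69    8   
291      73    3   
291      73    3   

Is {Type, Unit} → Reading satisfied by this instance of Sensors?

(Type=69, Unit=2): 3 rows → Reading = 287, 287, 287 ✓
(Type=73, Unit=3): 3 rows → Reading = 291, 291, 291 ✓
(Type=69, Unit=8): 2 rows → Reading = 280, 280 ✓
(Type=75, Unit=3): 1 row → Reading = 279 ✓
Every {Type, Unit} value is associated with a single Reading value, so {Type, Unit} → Reading holds.

Yes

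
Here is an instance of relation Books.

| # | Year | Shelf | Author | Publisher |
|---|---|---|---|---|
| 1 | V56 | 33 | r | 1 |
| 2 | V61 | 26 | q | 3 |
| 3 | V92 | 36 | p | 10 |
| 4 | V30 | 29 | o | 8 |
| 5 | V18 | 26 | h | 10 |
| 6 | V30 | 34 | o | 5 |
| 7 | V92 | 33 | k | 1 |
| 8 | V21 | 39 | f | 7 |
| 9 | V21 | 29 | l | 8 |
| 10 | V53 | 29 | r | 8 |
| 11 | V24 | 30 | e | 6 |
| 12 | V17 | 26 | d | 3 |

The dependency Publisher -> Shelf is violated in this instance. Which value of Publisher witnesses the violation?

10

Publisher=1: rows 1, 7 → Shelf = 33, 33 ✓
Publisher=3: rows 2, 12 → Shelf = 26, 26 ✓
Publisher=10: rows 3, 5 → Shelf takes values {36, 26} — violation
Publisher=8: rows 4, 9, 10 → Shelf = 29, 29, 29 ✓
Publisher=5: row 6 → Shelf = 34 ✓
Publisher=7: row 8 → Shelf = 39 ✓
Publisher=6: row 11 → Shelf = 30 ✓
The only Publisher value with inconsistent Shelf is Publisher=10.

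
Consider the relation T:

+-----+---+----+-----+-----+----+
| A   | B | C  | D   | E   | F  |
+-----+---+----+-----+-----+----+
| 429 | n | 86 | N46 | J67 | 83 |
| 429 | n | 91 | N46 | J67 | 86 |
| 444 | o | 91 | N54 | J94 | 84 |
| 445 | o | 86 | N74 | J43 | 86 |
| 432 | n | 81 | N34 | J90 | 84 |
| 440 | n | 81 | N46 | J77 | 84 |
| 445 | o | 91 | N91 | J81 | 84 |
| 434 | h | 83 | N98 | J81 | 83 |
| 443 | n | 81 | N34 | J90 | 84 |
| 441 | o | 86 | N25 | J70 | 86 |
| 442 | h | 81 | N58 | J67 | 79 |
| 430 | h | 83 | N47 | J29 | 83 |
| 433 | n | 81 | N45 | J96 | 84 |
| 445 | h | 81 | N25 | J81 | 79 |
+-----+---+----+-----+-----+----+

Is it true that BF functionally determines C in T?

(B=n, F=83): 1 row → C = 86 ✓
(B=n, F=86): 1 row → C = 91 ✓
(B=o, F=84): 2 rows → C = 91, 91 ✓
(B=o, F=86): 2 rows → C = 86, 86 ✓
(B=n, F=84): 4 rows → C = 81, 81, 81, 81 ✓
(B=h, F=83): 2 rows → C = 83, 83 ✓
(B=h, F=79): 2 rows → C = 81, 81 ✓
Every BF value is associated with a single C value, so BF → C holds.

Yes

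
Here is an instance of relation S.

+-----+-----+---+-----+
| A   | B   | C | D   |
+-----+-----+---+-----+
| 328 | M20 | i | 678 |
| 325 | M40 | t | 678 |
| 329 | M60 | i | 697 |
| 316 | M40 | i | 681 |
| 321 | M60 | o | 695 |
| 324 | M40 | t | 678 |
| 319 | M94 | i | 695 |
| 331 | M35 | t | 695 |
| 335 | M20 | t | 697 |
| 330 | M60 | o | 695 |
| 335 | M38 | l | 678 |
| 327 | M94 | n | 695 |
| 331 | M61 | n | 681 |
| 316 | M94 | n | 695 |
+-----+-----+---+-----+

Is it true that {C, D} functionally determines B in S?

(C=i, D=678): 1 row → B = M20 ✓
(C=t, D=678): 2 rows → B = M40, M40 ✓
(C=i, D=697): 1 row → B = M60 ✓
(C=i, D=681): 1 row → B = M40 ✓
(C=o, D=695): 2 rows → B = M60, M60 ✓
(C=i, D=695): 1 row → B = M94 ✓
(C=t, D=695): 1 row → B = M35 ✓
(C=t, D=697): 1 row → B = M20 ✓
(C=l, D=678): 1 row → B = M38 ✓
(C=n, D=695): 2 rows → B = M94, M94 ✓
(C=n, D=681): 1 row → B = M61 ✓
Every {C, D} value is associated with a single B value, so {C, D} -> B holds.

Yes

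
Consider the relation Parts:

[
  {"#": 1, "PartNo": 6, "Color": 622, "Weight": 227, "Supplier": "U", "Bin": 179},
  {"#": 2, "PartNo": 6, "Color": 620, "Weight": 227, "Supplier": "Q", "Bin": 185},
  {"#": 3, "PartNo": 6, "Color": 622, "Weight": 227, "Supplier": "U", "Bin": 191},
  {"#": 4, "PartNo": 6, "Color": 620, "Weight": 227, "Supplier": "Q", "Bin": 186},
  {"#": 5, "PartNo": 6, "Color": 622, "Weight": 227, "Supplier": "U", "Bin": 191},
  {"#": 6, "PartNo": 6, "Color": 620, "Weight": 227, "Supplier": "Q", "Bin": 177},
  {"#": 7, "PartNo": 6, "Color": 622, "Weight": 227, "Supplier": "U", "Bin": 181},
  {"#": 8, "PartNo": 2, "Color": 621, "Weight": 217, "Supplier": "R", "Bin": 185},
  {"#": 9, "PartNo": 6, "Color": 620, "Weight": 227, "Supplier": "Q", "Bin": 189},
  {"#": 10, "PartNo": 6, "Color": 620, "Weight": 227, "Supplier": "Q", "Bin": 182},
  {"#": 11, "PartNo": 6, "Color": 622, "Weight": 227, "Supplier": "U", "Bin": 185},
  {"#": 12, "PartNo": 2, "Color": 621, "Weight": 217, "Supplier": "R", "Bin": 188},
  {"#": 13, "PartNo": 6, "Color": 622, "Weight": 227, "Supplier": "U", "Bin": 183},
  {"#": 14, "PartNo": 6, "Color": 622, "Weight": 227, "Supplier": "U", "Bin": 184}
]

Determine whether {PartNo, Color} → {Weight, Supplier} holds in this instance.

(PartNo=6, Color=622): rows 1, 3, 5, 7, 11, 13, 14 → {Weight,Supplier} = (227, U), (227, U), (227, U), (227, U), (227, U), (227, U), (227, U) ✓
(PartNo=6, Color=620): rows 2, 4, 6, 9, 10 → {Weight,Supplier} = (227, Q), (227, Q), (227, Q), (227, Q), (227, Q) ✓
(PartNo=2, Color=621): rows 8, 12 → {Weight,Supplier} = (217, R), (217, R) ✓
Every {PartNo, Color} value is associated with a single {Weight, Supplier} value, so {PartNo, Color} → {Weight, Supplier} holds.

Yes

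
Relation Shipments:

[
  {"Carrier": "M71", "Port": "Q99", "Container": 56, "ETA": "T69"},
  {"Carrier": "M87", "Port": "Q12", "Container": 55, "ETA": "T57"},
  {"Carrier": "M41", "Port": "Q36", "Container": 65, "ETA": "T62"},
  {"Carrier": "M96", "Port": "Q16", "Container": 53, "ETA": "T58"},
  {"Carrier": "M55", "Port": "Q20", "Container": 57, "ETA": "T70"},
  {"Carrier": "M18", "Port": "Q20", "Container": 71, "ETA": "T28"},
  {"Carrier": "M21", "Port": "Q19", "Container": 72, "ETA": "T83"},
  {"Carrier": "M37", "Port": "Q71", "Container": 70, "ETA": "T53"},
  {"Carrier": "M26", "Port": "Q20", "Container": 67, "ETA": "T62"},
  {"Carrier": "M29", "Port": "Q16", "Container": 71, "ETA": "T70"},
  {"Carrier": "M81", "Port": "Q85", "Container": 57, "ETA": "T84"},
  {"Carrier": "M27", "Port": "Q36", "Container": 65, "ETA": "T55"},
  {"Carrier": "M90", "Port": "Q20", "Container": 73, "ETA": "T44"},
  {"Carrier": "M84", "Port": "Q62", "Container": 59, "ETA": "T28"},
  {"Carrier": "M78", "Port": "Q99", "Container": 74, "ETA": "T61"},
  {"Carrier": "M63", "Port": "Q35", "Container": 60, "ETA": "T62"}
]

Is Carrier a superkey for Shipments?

All 16 rows have distinct Carrier values, so Carrier → (all attributes) holds and Carrier is a superkey.

Yes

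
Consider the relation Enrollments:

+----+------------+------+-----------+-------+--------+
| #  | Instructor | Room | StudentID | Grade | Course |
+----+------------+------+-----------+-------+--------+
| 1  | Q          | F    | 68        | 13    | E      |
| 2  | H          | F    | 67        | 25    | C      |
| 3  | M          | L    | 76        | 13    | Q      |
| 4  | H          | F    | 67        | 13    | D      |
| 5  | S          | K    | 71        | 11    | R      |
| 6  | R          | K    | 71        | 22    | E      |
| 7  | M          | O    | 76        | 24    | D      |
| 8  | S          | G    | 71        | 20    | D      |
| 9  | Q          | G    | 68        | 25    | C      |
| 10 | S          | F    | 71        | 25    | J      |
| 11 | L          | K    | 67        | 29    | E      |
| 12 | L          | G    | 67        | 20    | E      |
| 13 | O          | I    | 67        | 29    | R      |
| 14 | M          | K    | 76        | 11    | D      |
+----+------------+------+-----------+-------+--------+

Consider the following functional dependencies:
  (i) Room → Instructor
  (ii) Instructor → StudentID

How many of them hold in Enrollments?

(i) Room → Instructor: Room=F: rows 1, 2, 4, 10 → Instructor takes values {Q, H, S} — violation; Room=K: rows 5, 6, 11, 14 → Instructor takes values {S, R, L, M} — violation; Room=G: rows 8, 9, 12 → Instructor takes values {S, Q, L} — violation — fails.
(ii) Instructor → StudentID: every LHS value maps to a single RHS value — holds.
1 of the 2 dependencies holds.

1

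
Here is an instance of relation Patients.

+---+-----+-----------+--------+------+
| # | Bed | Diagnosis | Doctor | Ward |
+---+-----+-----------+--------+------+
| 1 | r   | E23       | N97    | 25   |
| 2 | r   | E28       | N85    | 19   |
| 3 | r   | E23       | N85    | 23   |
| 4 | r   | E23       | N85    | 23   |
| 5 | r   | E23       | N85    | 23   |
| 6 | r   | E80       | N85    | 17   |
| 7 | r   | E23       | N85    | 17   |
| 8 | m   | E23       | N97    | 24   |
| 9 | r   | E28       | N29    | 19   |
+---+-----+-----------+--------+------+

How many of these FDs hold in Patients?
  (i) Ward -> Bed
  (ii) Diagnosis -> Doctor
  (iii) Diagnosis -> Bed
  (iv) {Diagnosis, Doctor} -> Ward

1

(i) Ward -> Bed: every LHS value maps to a single RHS value — holds.
(ii) Diagnosis -> Doctor: Diagnosis=E23: rows 1, 3, 4, 5, 7, 8 → Doctor takes values {N97, N85} — violation; Diagnosis=E28: rows 2, 9 → Doctor takes values {N85, N29} — violation — fails.
(iii) Diagnosis -> Bed: Diagnosis=E23: rows 1, 3, 4, 5, 7, 8 → Bed takes values {r, m} — violation — fails.
(iv) {Diagnosis, Doctor} -> Ward: (Diagnosis=E23, Doctor=N97): rows 1, 8 → Ward takes values {25, 24} — violation; (Diagnosis=E23, Doctor=N85): rows 3, 4, 5, 7 → Ward takes values {23, 17} — violation — fails.
1 of the 4 dependencies holds.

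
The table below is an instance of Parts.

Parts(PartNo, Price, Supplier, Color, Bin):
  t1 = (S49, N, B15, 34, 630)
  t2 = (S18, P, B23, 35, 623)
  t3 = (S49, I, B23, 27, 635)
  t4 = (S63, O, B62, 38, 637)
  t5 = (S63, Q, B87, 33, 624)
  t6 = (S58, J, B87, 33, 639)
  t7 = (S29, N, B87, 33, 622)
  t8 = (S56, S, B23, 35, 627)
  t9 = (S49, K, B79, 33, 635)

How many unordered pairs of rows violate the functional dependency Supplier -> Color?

2

Supplier=B23: violating pairs (2,3), (3,8) — 2 pairs.
Supplier=B87: all 3 rows agree on Color — 0 pairs.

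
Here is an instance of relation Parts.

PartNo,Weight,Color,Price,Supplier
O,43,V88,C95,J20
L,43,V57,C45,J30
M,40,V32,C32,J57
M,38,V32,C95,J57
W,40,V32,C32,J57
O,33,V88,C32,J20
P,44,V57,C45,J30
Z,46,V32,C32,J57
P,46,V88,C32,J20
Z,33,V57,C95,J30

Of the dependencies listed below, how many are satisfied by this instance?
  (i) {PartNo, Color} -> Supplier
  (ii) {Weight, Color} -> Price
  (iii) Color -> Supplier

(i) {PartNo, Color} -> Supplier: every LHS value maps to a single RHS value — holds.
(ii) {Weight, Color} -> Price: every LHS value maps to a single RHS value — holds.
(iii) Color -> Supplier: every LHS value maps to a single RHS value — holds.
3 of the 3 dependencies hold.

3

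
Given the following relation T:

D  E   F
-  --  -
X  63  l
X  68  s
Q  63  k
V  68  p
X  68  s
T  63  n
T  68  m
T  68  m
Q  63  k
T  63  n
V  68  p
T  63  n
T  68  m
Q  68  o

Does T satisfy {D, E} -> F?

(D=X, E=63): 1 row → F = l ✓
(D=X, E=68): 2 rows → F = s, s ✓
(D=Q, E=63): 2 rows → F = k, k ✓
(D=V, E=68): 2 rows → F = p, p ✓
(D=T, E=63): 3 rows → F = n, n, n ✓
(D=T, E=68): 3 rows → F = m, m, m ✓
(D=Q, E=68): 1 row → F = o ✓
Every {D, E} value is associated with a single F value, so {D, E} -> F holds.

Yes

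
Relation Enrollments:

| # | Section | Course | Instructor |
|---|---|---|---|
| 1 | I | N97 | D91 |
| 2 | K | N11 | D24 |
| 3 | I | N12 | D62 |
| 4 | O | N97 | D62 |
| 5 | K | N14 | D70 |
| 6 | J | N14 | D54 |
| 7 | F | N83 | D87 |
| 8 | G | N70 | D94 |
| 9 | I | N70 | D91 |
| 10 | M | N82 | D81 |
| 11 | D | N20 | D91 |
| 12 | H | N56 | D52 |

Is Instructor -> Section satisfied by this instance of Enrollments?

Instructor=D91: rows 1, 9, 11 → Section takes values {I, D} — violation
Instructor=D24: row 2 → Section = K ✓
Instructor=D62: rows 3, 4 → Section takes values {I, O} — violation
Instructor=D70: row 5 → Section = K ✓
Instructor=D54: row 6 → Section = J ✓
Instructor=D87: row 7 → Section = F ✓
Instructor=D94: row 8 → Section = G ✓
Instructor=D81: row 10 → Section = M ✓
Instructor=D52: row 12 → Section = H ✓
Two rows agree on Instructor but differ on Section, so Instructor -> Section does not hold.

No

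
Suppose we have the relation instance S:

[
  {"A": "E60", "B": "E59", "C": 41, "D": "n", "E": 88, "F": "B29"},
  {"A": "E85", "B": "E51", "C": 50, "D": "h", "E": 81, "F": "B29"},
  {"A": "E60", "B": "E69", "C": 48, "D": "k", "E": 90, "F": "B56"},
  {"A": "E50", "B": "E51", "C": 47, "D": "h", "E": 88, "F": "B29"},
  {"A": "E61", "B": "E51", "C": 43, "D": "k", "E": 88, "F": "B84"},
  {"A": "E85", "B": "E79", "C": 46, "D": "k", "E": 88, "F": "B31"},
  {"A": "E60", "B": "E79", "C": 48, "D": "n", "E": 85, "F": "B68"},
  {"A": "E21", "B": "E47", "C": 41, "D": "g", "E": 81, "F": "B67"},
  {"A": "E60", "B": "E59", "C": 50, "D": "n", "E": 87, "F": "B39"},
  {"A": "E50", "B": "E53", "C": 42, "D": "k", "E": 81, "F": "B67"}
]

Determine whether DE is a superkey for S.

Two distinct rows share (D=k, E=88), so DE does not determine every attribute — not a superkey.

No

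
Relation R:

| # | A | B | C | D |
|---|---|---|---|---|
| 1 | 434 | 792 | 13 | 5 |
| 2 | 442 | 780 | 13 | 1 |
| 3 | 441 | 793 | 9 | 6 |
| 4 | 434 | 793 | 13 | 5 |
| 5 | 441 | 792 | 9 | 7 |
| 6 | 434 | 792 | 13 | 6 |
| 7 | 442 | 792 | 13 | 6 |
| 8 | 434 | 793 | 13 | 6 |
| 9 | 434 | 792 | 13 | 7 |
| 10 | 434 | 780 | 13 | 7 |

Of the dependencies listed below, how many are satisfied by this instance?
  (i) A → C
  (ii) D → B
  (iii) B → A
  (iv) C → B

1

(i) A → C: every LHS value maps to a single RHS value — holds.
(ii) D → B: D=5: rows 1, 4 → B takes values {792, 793} — violation; D=6: rows 3, 6, 7, 8 → B takes values {793, 792} — violation; D=7: rows 5, 9, 10 → B takes values {792, 780} — violation — fails.
(iii) B → A: B=792: rows 1, 5, 6, 7, 9 → A takes values {434, 441, 442} — violation; B=780: rows 2, 10 → A takes values {442, 434} — violation; B=793: rows 3, 4, 8 → A takes values {441, 434} — violation — fails.
(iv) C → B: C=13: rows 1, 2, 4, 6, 7, 8, 9, 10 → B takes values {792, 780, 793} — violation; C=9: rows 3, 5 → B takes values {793, 792} — violation — fails.
1 of the 4 dependencies holds.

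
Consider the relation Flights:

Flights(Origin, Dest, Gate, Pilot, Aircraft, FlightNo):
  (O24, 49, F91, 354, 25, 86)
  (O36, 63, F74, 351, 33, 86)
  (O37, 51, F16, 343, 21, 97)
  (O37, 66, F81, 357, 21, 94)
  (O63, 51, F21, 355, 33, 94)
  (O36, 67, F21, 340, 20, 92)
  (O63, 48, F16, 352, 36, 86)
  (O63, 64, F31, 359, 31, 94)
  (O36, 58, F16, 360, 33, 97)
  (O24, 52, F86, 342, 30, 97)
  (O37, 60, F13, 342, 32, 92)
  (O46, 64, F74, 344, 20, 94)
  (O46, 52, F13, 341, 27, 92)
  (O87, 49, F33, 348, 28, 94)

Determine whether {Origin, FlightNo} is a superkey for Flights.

Two distinct rows share (Origin=O63, FlightNo=94), so {Origin, FlightNo} does not determine every attribute — not a superkey.

No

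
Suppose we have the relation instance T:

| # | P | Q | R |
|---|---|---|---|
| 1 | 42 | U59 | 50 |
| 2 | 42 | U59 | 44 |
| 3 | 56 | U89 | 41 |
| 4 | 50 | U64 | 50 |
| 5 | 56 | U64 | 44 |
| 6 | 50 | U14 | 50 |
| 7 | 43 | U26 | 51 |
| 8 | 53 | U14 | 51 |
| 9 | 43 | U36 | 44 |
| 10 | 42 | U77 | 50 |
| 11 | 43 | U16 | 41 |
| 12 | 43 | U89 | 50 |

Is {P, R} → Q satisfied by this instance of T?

(P=42, R=50): rows 1, 10 → Q takes values {U59, U77} — violation
(P=42, R=44): row 2 → Q = U59 ✓
(P=56, R=41): row 3 → Q = U89 ✓
(P=50, R=50): rows 4, 6 → Q takes values {U64, U14} — violation
(P=56, R=44): row 5 → Q = U64 ✓
(P=43, R=51): row 7 → Q = U26 ✓
(P=53, R=51): row 8 → Q = U14 ✓
(P=43, R=44): row 9 → Q = U36 ✓
(P=43, R=41): row 11 → Q = U16 ✓
(P=43, R=50): row 12 → Q = U89 ✓
Two rows agree on {P, R} but differ on Q, so {P, R} → Q does not hold.

No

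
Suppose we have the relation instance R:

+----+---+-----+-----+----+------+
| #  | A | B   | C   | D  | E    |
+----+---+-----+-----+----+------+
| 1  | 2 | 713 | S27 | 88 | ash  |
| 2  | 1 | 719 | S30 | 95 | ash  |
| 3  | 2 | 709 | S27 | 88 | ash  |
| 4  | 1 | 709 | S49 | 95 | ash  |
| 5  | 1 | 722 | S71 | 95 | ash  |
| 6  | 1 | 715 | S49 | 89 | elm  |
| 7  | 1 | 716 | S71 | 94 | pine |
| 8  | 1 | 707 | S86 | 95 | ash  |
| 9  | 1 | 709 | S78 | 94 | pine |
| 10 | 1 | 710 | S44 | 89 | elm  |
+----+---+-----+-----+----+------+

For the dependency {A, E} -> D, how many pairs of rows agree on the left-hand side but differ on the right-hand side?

(A=2, E=ash): all 2 rows agree on D — 0 pairs.
(A=1, E=ash): all 4 rows agree on D — 0 pairs.
(A=1, E=elm): all 2 rows agree on D — 0 pairs.
(A=1, E=pine): all 2 rows agree on D — 0 pairs.

0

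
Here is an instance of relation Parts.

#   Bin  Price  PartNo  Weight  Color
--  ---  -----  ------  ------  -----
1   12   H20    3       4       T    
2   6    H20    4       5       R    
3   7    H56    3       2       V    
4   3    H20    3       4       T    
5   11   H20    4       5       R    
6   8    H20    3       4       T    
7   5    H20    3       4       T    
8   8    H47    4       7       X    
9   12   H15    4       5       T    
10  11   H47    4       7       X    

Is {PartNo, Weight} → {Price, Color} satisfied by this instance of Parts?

(PartNo=3, Weight=4): rows 1, 4, 6, 7 → {Price,Color} = (H20, T), (H20, T), (H20, T), (H20, T) ✓
(PartNo=4, Weight=5): rows 2, 5, 9 → {Price,Color} takes values {(H20, R), (H15, T)} — violation
(PartNo=3, Weight=2): row 3 → {Price,Color} = (H56, V) ✓
(PartNo=4, Weight=7): rows 8, 10 → {Price,Color} = (H47, X), (H47, X) ✓
Two rows agree on {PartNo, Weight} but differ on {Price, Color}, so {PartNo, Weight} → {Price, Color} does not hold.

No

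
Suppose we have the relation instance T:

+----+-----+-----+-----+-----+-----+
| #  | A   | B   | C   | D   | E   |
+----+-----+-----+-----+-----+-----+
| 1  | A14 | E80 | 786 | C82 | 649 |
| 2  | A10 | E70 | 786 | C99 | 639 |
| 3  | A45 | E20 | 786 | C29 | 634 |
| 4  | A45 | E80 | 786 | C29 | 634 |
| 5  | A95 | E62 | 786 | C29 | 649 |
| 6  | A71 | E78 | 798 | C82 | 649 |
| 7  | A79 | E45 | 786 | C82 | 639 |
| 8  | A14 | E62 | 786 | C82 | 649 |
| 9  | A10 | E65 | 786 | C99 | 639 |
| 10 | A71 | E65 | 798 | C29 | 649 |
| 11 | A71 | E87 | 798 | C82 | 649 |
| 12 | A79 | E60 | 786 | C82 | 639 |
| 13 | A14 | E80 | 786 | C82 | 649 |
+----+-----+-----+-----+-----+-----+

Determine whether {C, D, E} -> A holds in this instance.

Yes

(C=786, D=C82, E=649): rows 1, 8, 13 → A = A14, A14, A14 ✓
(C=786, D=C99, E=639): rows 2, 9 → A = A10, A10 ✓
(C=786, D=C29, E=634): rows 3, 4 → A = A45, A45 ✓
(C=786, D=C29, E=649): row 5 → A = A95 ✓
(C=798, D=C82, E=649): rows 6, 11 → A = A71, A71 ✓
(C=786, D=C82, E=639): rows 7, 12 → A = A79, A79 ✓
(C=798, D=C29, E=649): row 10 → A = A71 ✓
Every {C, D, E} value is associated with a single A value, so {C, D, E} -> A holds.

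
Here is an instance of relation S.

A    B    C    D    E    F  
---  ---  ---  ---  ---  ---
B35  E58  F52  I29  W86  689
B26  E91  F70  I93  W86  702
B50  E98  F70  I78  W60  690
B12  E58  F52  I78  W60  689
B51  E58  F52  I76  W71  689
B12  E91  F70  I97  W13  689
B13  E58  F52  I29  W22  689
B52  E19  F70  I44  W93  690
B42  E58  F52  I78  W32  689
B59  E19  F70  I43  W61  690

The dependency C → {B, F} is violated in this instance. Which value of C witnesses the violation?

C=F52: 5 rows → {B,F} = (E58, 689), (E58, 689), (E58, 689), (E58, 689), (E58, 689) ✓
C=F70: 5 rows → {B,F} takes values {(E91, 702), (E98, 690), (E91, 689), (E19, 690)} — violation
The only C value with inconsistent RHS is C=F70.

F70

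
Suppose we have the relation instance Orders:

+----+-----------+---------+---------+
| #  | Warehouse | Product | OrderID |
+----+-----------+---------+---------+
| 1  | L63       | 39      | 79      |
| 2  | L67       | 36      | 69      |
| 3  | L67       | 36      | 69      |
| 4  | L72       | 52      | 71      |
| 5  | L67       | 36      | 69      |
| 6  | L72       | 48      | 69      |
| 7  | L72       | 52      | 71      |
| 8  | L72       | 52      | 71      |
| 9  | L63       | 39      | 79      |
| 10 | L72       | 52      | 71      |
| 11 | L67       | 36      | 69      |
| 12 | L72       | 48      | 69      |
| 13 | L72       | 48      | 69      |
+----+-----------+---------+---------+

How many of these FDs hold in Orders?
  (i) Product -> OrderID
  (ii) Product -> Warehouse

2

(i) Product -> OrderID: every LHS value maps to a single RHS value — holds.
(ii) Product -> Warehouse: every LHS value maps to a single RHS value — holds.
2 of the 2 dependencies hold.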